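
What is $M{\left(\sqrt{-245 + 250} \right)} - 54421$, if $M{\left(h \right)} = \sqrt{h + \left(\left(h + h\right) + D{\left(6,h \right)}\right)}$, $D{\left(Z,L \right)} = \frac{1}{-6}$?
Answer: $-54421 + \frac{\sqrt{-6 + 108 \sqrt{5}}}{6} \approx -54418.0$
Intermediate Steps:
$D{\left(Z,L \right)} = - \frac{1}{6}$
$M{\left(h \right)} = \sqrt{- \frac{1}{6} + 3 h}$ ($M{\left(h \right)} = \sqrt{h + \left(\left(h + h\right) - \frac{1}{6}\right)} = \sqrt{h + \left(2 h - \frac{1}{6}\right)} = \sqrt{h + \left(- \frac{1}{6} + 2 h\right)} = \sqrt{- \frac{1}{6} + 3 h}$)
$M{\left(\sqrt{-245 + 250} \right)} - 54421 = \frac{\sqrt{-6 + 108 \sqrt{-245 + 250}}}{6} - 54421 = \frac{\sqrt{-6 + 108 \sqrt{5}}}{6} - 54421 = -54421 + \frac{\sqrt{-6 + 108 \sqrt{5}}}{6}$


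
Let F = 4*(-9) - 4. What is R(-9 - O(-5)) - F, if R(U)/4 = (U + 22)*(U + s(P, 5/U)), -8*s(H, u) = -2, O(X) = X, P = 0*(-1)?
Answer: -230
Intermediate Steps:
P = 0
s(H, u) = ¼ (s(H, u) = -⅛*(-2) = ¼)
R(U) = 4*(22 + U)*(¼ + U) (R(U) = 4*((U + 22)*(U + ¼)) = 4*((22 + U)*(¼ + U)) = 4*(22 + U)*(¼ + U))
F = -40 (F = -36 - 4 = -40)
R(-9 - O(-5)) - F = (22 + 4*(-9 - 1*(-5))² + 89*(-9 - 1*(-5))) - 1*(-40) = (22 + 4*(-9 + 5)² + 89*(-9 + 5)) + 40 = (22 + 4*(-4)² + 89*(-4)) + 40 = (22 + 4*16 - 356) + 40 = (22 + 64 - 356) + 40 = -270 + 40 = -230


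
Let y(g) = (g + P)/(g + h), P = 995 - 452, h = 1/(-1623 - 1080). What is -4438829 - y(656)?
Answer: -715526212940/161197 ≈ -4.4388e+6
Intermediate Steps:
h = -1/2703 (h = 1/(-2703) = -1/2703 ≈ -0.00036996)
P = 543
y(g) = (543 + g)/(-1/2703 + g) (y(g) = (g + 543)/(g - 1/2703) = (543 + g)/(-1/2703 + g))
-4438829 - y(656) = -4438829 - 2703*(543 + 656)/(-1 + 2703*656) = -4438829 - 2703*1199/(-1 + 1773168) = -4438829 - 2703*1199/1773167 = -4438829 - 1*294627/161197 = -4438829 - 294627/161197 = -715526212940/161197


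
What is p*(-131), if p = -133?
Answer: 17423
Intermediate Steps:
p*(-131) = -133*(-131) = 17423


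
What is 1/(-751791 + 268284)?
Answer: -1/483507 ≈ -2.0682e-6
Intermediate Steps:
1/(-751791 + 268284) = 1/(-483507) = -1/483507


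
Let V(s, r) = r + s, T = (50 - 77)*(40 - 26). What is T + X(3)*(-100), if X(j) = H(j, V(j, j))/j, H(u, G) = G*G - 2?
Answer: -4534/3 ≈ -1511.3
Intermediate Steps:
T = -378 (T = -27*14 = -378)
H(u, G) = -2 + G**2 (H(u, G) = G**2 - 2 = -2 + G**2)
X(j) = (-2 + 4*j**2)/j (X(j) = (-2 + (j + j)**2)/j = (-2 + (2*j)**2)/j = (-2 + 4*j**2)/j)
T + X(3)*(-100) = -378 + (-2/3 + 4*3)*(-100) = -378 + (-2*1/3 + 12)*(-100) = -378 + (-2/3 + 12)*(-100) = -378 + (34/3)*(-100) = -378 - 3400/3 = -4534/3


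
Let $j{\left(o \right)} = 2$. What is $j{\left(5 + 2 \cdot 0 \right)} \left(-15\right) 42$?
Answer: $-1260$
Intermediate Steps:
$j{\left(5 + 2 \cdot 0 \right)} \left(-15\right) 42 = 2 \left(-15\right) 42 = \left(-30\right) 42 = -1260$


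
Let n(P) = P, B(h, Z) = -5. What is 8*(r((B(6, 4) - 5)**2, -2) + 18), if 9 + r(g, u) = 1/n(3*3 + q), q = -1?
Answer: 73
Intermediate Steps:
r(g, u) = -71/8 (r(g, u) = -9 + 1/(3*3 - 1) = -9 + 1/(9 - 1) = -9 + 1/8 = -71/8)
8*(r((B(6, 4) - 5)**2, -2) + 18) = 8*(-71/8 + 18) = 8*(73/8) = 73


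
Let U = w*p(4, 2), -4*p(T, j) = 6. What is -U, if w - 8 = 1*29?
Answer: 111/2 ≈ 55.500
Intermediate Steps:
p(T, j) = -3/2 (p(T, j) = -¼*6 = -3/2)
w = 37 (w = 8 + 1*29 = 8 + 29 = 37)
U = -111/2 (U = 37*(-3/2) = -111/2 ≈ -55.500)
-U = -1*(-111/2) = 111/2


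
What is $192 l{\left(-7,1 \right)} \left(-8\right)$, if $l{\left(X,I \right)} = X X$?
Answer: $-75264$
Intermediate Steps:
$l{\left(X,I \right)} = X^{2}$
$192 l{\left(-7,1 \right)} \left(-8\right) = 192 \left(-7\right)^{2} \left(-8\right) = 192 \cdot 49 \left(-8\right) = 9408 \left(-8\right) = -75264$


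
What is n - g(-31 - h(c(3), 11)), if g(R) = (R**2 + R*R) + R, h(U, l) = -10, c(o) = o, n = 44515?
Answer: 43654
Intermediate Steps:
g(R) = R + 2*R**2 (g(R) = (R**2 + R**2) + R = 2*R**2 + R = R + 2*R**2)
n - g(-31 - h(c(3), 11)) = 44515 - (-31 - 1*(-10))*(1 + 2*(-31 - 1*(-10))) = 44515 - (-31 + 10)*(1 + 2*(-31 + 10)) = 44515 - (-21)*(1 + 2*(-21)) = 44515 - (-21)*(1 - 42) = 44515 - (-21)*(-41) = 44515 - 1*861 = 44515 - 861 = 43654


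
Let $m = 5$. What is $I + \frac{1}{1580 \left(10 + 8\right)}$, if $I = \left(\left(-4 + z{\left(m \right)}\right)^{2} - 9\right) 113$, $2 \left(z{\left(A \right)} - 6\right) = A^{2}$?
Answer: $\frac{646761151}{28440} \approx 22741.0$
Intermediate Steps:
$z{\left(A \right)} = 6 + \frac{A^{2}}{2}$
$I = \frac{90965}{4}$ ($I = \left(\left(-4 + \left(6 + \frac{5^{2}}{2}\right)\right)^{2} - 9\right) 113 = \left(\left(-4 + \left(6 + \frac{1}{2} \cdot 25\right)\right)^{2} - 9\right) 113 = \left(\left(-4 + \left(6 + \frac{25}{2}\right)\right)^{2} - 9\right) 113 = \left(\left(-4 + \frac{37}{2}\right)^{2} - 9\right) 113 = \left(\left(\frac{29}{2}\right)^{2} - 9\right) 113 = \left(\frac{841}{4} - 9\right) 113 = \frac{805}{4} \cdot 113 = \frac{90965}{4} \approx 22741.0$)
$I + \frac{1}{1580 \left(10 + 8\right)} = \frac{90965}{4} + \frac{1}{1580 \left(10 + 8\right)} = \frac{90965}{4} + \frac{1}{1580 \cdot 18} = \frac{90965}{4} + \frac{1}{28440} = \frac{646761151}{28440}$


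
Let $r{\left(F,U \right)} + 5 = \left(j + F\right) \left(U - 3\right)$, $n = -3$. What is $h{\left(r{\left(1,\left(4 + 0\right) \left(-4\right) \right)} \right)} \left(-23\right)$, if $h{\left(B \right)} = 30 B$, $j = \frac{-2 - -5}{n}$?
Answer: $3450$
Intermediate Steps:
$j = -1$ ($j = \frac{-2 - -5}{-3} = \left(-2 + 5\right) \left(- \frac{1}{3}\right) = 3 \left(- \frac{1}{3}\right) = -1$)
$r{\left(F,U \right)} = -5 + \left(-1 + F\right) \left(-3 + U\right)$ ($r{\left(F,U \right)} = -5 + \left(-1 + F\right) \left(U - 3\right) = -5 + \left(-1 + F\right) \left(-3 + U\right)$)
$h{\left(r{\left(1,\left(4 + 0\right) \left(-4\right) \right)} \right)} \left(-23\right) = 30 \left(-2 - \left(4 + 0\right) \left(-4\right) - 3 + 1 \left(4 + 0\right) \left(-4\right)\right) \left(-23\right) = 30 \left(-2 - 4 \left(-4\right) - 3 + 1 \cdot 4 \left(-4\right)\right) \left(-23\right) = 30 \left(-2 - -16 - 3 + 1 \left(-16\right)\right) \left(-23\right) = 30 \left(-2 + 16 - 3 - 16\right) \left(-23\right) = 30 \left(-5\right) \left(-23\right) = \left(-150\right) \left(-23\right) = 3450$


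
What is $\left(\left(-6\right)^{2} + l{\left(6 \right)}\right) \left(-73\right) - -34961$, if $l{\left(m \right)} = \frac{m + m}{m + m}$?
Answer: $32260$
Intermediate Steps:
$l{\left(m \right)} = 1$ ($l{\left(m \right)} = \frac{2 m}{2 m} = 2 m \frac{1}{2 m} = 1$)
$\left(\left(-6\right)^{2} + l{\left(6 \right)}\right) \left(-73\right) - -34961 = \left(\left(-6\right)^{2} + 1\right) \left(-73\right) - -34961 = \left(36 + 1\right) \left(-73\right) + 34961 = 37 \left(-73\right) + 34961 = -2701 + 34961 = 32260$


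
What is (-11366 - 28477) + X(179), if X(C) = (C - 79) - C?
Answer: -39922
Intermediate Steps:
X(C) = -79 (X(C) = (-79 + C) - C = -79)
(-11366 - 28477) + X(179) = (-11366 - 28477) - 79 = -39843 - 79 = -39922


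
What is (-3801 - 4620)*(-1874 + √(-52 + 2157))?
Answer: 15780954 - 8421*√2105 ≈ 1.5395e+7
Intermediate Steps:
(-3801 - 4620)*(-1874 + √(-52 + 2157)) = -8421*(-1874 + √2105) = 15780954 - 8421*√2105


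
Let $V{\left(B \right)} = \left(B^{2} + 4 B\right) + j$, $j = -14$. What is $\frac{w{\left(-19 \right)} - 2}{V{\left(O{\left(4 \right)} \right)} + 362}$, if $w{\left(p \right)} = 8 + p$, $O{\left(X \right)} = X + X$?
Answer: $- \frac{13}{444} \approx -0.029279$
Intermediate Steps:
$O{\left(X \right)} = 2 X$
$V{\left(B \right)} = -14 + B^{2} + 4 B$ ($V{\left(B \right)} = \left(B^{2} + 4 B\right) - 14 = -14 + B^{2} + 4 B$)
$\frac{w{\left(-19 \right)} - 2}{V{\left(O{\left(4 \right)} \right)} + 362} = \frac{\left(8 - 19\right) - 2}{\left(-14 + \left(2 \cdot 4\right)^{2} + 4 \cdot 2 \cdot 4\right) + 362} = \frac{-11 - 2}{\left(-14 + 8^{2} + 4 \cdot 8\right) + 362} = - \frac{13}{\left(-14 + 64 + 32\right) + 362} = - \frac{13}{82 + 362} = - \frac{13}{444}$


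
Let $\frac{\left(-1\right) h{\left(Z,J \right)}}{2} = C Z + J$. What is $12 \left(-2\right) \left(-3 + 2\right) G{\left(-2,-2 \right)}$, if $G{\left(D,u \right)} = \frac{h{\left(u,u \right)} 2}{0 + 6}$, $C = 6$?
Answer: $224$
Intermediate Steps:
$h{\left(Z,J \right)} = - 12 Z - 2 J$ ($h{\left(Z,J \right)} = - 2 \left(6 Z + J\right) = - 2 \left(J + 6 Z\right) = - 12 Z - 2 J$)
$G{\left(D,u \right)} = - \frac{14 u}{3}$ ($G{\left(D,u \right)} = \frac{\left(- 12 u - 2 u\right) 2}{0 + 6} = \frac{- 14 u 2}{6} = - 28 u \frac{1}{6} = - \frac{14 u}{3}$)
$12 \left(-2\right) \left(-3 + 2\right) G{\left(-2,-2 \right)} = 12 \left(-2\right) \left(-3 + 2\right) \left(\left(- \frac{14}{3}\right) \left(-2\right)\right) = - 24 \left(\left(-1\right) \frac{28}{3}\right) = \left(-24\right) \left(- \frac{28}{3}\right) = 224$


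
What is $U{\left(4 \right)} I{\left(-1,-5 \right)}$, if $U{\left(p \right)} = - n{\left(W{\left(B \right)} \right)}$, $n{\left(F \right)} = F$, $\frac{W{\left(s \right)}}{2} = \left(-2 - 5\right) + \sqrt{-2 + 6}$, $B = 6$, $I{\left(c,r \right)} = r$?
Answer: $-50$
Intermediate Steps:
$W{\left(s \right)} = -10$ ($W{\left(s \right)} = 2 \left(\left(-2 - 5\right) + \sqrt{-2 + 6}\right) = 2 \left(-7 + \sqrt{4}\right) = 2 \left(-7 + 2\right) = 2 \left(-5\right) = -10$)
$U{\left(p \right)} = 10$ ($U{\left(p \right)} = \left(-1\right) \left(-10\right) = 10$)
$U{\left(4 \right)} I{\left(-1,-5 \right)} = 10 \left(-5\right) = -50$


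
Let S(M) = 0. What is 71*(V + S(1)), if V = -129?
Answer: -9159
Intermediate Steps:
71*(V + S(1)) = 71*(-129 + 0) = 71*(-129) = -9159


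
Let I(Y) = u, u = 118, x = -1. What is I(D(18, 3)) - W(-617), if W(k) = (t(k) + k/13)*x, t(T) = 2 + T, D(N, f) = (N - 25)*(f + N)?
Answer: -7078/13 ≈ -544.46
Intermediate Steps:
D(N, f) = (-25 + N)*(N + f)
I(Y) = 118
W(k) = -2 - 14*k/13 (W(k) = ((2 + k) + k/13)*(-1) = (2 + 14*k/13)*(-1) = -2 - 14*k/13)
I(D(18, 3)) - W(-617) = 118 - (-2 - 14/13*(-617)) = 118 - (-2 + 8638/13) = 118 - 1*8612/13 = 118 - 8612/13 = -7078/13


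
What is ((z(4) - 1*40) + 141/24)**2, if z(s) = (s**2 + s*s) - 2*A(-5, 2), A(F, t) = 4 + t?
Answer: 12769/64 ≈ 199.52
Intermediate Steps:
z(s) = -12 + 2*s**2 (z(s) = (s**2 + s*s) - 2*(4 + 2) = (s**2 + s**2) - 2*6 = 2*s**2 - 12 = -12 + 2*s**2)
((z(4) - 1*40) + 141/24)**2 = (((-12 + 2*4**2) - 1*40) + 141/24)**2 = (((-12 + 2*16) - 40) + 141*(1/24))**2 = (((-12 + 32) - 40) + 47/8)**2 = ((20 - 40) + 47/8)**2 = (-20 + 47/8)**2 = (-113/8)**2 = 12769/64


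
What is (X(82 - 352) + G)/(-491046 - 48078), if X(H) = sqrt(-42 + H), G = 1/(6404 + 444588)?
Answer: -1/243140611008 - I*sqrt(78)/269562 ≈ -4.1128e-12 - 3.2763e-5*I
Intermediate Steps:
G = 1/450992 ≈ 2.2173e-6
(X(82 - 352) + G)/(-491046 - 48078) = (sqrt(-42 + (82 - 352)) + 1/450992)/(-491046 - 48078) = (sqrt(-42 - 270) + 1/450992)/(-539124) = (sqrt(-312) + 1/450992)*(-1/539124) = (2*I*sqrt(78) + 1/450992)*(-1/539124) = (1/450992 + 2*I*sqrt(78))*(-1/539124) = -1/243140611008 - I*sqrt(78)/269562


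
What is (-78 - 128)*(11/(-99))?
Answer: 206/9 ≈ 22.889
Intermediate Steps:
(-78 - 128)*(11/(-99)) = -2266*(-1)/99 = -206*(-⅑) = 206/9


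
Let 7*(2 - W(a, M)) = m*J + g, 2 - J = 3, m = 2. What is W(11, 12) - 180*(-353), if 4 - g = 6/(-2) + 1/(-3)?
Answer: 1334366/21 ≈ 63541.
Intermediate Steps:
J = -1 (J = 2 - 1*3 = 2 - 3 = -1)
g = 22/3 (g = 4 - (6/(-2) + 1/(-3)) = 4 - (6*(-1/2) + 1*(-1/3)) = 4 - (-3 - 1/3) = 4 - 1*(-10/3) = 4 + 10/3 = 22/3 ≈ 7.3333)
W(a, M) = 26/21 (W(a, M) = 2 - (2*(-1) + 22/3)/7 = 2 - (-2 + 22/3)/7 = 2 - 1/7*16/3 = 2 - 16/21 = 26/21)
W(11, 12) - 180*(-353) = 26/21 - 180*(-353) = 26/21 + 63540 = 1334366/21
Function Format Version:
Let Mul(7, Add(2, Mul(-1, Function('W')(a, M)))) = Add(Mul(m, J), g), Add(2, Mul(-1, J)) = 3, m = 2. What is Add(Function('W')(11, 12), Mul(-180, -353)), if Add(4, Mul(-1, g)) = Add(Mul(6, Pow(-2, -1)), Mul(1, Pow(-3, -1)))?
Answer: Rational(1334366, 21) ≈ 63541.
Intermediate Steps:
J = -1 (J = Add(2, Mul(-1, 3)) = Add(2, -3) = -1)
g = Rational(22, 3) (g = Add(4, Mul(-1, Add(Mul(6, Pow(-2, -1)), Mul(1, Pow(-3, -1))))) = Add(4, Mul(-1, Add(Mul(6, Rational(-1, 2)), Mul(1, Rational(-1, 3))))) = Add(4, Mul(-1, Add(-3, Rational(-1, 3)))) = Add(4, Mul(-1, Rational(-10, 3))) = Add(4, Rational(10, 3)) = Rational(22, 3) ≈ 7.3333)
Function('W')(a, M) = Rational(26, 21) (Function('W')(a, M) = Add(2, Mul(Rational(-1, 7), Add(Mul(2, -1), Rational(22, 3)))) = Add(2, Mul(Rational(-1, 7), Add(-2, Rational(22, 3)))) = Add(2, Mul(Rational(-1, 7), Rational(16, 3))) = Add(2, Rational(-16, 21)) = Rational(26, 21))
Add(Function('W')(11, 12), Mul(-180, -353)) = Add(Rational(26, 21), Mul(-180, -353)) = Add(Rational(26, 21), 63540) = Rational(1334366, 21)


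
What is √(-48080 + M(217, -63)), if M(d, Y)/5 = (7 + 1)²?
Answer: 4*I*√2985 ≈ 218.54*I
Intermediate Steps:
M(d, Y) = 320 (M(d, Y) = 5*(7 + 1)² = 5*8² = 5*64 = 320)
√(-48080 + M(217, -63)) = √(-48080 + 320) = √(-47760) = 4*I*√2985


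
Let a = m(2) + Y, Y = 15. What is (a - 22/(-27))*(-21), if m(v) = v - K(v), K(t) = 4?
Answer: -2611/9 ≈ -290.11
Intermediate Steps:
m(v) = -4 + v (m(v) = v - 1*4 = v - 4 = -4 + v)
a = 13 (a = (-4 + 2) + 15 = -2 + 15 = 13)
(a - 22/(-27))*(-21) = (13 - 22/(-27))*(-21) = (13 - 22*(-1/27))*(-21) = (13 + 22/27)*(-21) = (373/27)*(-21) = -2611/9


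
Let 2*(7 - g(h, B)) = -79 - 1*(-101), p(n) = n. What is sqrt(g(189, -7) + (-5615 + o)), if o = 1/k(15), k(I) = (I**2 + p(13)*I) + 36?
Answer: I*sqrt(292097982)/228 ≈ 74.96*I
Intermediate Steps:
k(I) = 36 + I**2 + 13*I (k(I) = (I**2 + 13*I) + 36 = 36 + I**2 + 13*I)
g(h, B) = -4 (g(h, B) = 7 - (-79 - 1*(-101))/2 = 7 - (-79 + 101)/2 = 7 - 1/2*22 = 7 - 11 = -4)
o = 1/456 (o = 1/(36 + 15**2 + 13*15) = 1/(36 + 225 + 195) = 1/456 ≈ 0.0021930)
sqrt(g(189, -7) + (-5615 + o)) = sqrt(-4 + (-5615 + 1/456)) = sqrt(-4 - 2560439/456) = sqrt(-2562263/456) = I*sqrt(292097982)/228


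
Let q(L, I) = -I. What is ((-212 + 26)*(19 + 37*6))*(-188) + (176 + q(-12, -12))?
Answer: 8427476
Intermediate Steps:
((-212 + 26)*(19 + 37*6))*(-188) + (176 + q(-12, -12)) = ((-212 + 26)*(19 + 37*6))*(-188) + (176 - 1*(-12)) = -186*(19 + 222)*(-188) + (176 + 12) = -186*241*(-188) + 188 = -44826*(-188) + 188 = 8427288 + 188 = 8427476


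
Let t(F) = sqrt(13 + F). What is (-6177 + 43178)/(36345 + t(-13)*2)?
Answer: 37001/36345 ≈ 1.0180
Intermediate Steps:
(-6177 + 43178)/(36345 + t(-13)*2) = (-6177 + 43178)/(36345 + sqrt(13 - 13)*2) = 37001/(36345 + sqrt(0)*2) = 37001/(36345 + 0*2) = 37001/(36345 + 0) = 37001/36345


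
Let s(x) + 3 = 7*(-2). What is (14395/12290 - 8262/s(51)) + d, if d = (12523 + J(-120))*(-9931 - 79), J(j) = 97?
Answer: -310508602133/2458 ≈ -1.2633e+8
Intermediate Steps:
s(x) = -17 (s(x) = -3 + 7*(-2) = -3 - 14 = -17)
d = -126326200 (d = (12523 + 97)*(-9931 - 79) = 12620*(-10010) = -126326200)
(14395/12290 - 8262/s(51)) + d = (14395/12290 - 8262/(-17)) - 126326200 = (14395*(1/12290) - 8262*(-1/17)) - 126326200 = (2879/2458 + 486) - 126326200 = 1197467/2458 - 126326200 = -310508602133/2458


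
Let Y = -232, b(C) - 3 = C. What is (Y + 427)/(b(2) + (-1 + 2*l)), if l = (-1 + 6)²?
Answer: 65/18 ≈ 3.6111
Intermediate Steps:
l = 25 (l = 5² = 25)
b(C) = 3 + C
(Y + 427)/(b(2) + (-1 + 2*l)) = (-232 + 427)/((3 + 2) + (-1 + 2*25)) = 195/(5 + (-1 + 50)) = 195/(5 + 49) = 195/54 = 195*(1/54) = 65/18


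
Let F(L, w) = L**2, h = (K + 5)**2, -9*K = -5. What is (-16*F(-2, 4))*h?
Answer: -160000/81 ≈ -1975.3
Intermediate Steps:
K = 5/9 (K = -1/9*(-5) = 5/9 ≈ 0.55556)
h = 2500/81 (h = (5/9 + 5)**2 = (50/9)**2 = 2500/81 ≈ 30.864)
(-16*F(-2, 4))*h = -16*(-2)**2*(2500/81) = -16*4*(2500/81) = -64*2500/81 = -160000/81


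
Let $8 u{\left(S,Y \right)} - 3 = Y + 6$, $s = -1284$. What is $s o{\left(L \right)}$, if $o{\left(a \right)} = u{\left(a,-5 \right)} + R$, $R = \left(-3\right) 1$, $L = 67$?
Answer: $3210$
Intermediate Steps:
$R = -3$
$u{\left(S,Y \right)} = \frac{9}{8} + \frac{Y}{8}$ ($u{\left(S,Y \right)} = \frac{3}{8} + \frac{Y + 6}{8} = \frac{3}{8} + \frac{6 + Y}{8} = \frac{3}{8} + \left(\frac{3}{4} + \frac{Y}{8}\right) = \frac{9}{8} + \frac{Y}{8}$)
$o{\left(a \right)} = - \frac{5}{2}$ ($o{\left(a \right)} = \left(\frac{9}{8} + \frac{1}{8} \left(-5\right)\right) - 3 = \left(\frac{9}{8} - \frac{5}{8}\right) - 3 = \frac{1}{2} - 3 = - \frac{5}{2}$)
$s o{\left(L \right)} = \left(-1284\right) \left(- \frac{5}{2}\right) = 3210$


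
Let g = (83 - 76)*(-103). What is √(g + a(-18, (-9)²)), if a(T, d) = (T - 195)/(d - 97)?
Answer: 13*I*√67/4 ≈ 26.602*I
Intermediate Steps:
g = -721 (g = 7*(-103) = -721)
a(T, d) = (-195 + T)/(-97 + d)
√(g + a(-18, (-9)²)) = √(-721 + (-195 - 18)/(-97 + (-9)²)) = √(-721 - 213/(-97 + 81)) = √(-721 - 213/(-16)) = √(-721 - 1/16*(-213)) = √(-721 + 213/16) = √(-11323/16) = 13*I*√67/4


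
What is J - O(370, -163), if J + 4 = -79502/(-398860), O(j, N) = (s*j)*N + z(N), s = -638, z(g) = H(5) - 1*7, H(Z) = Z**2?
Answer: -7673628013109/199430 ≈ -3.8478e+7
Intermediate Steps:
z(g) = 18 (z(g) = 5**2 - 1*7 = 25 - 7 = 18)
O(j, N) = 18 - 638*N*j (O(j, N) = (-638*j)*N + 18 = -638*N*j + 18 = 18 - 638*N*j)
J = -757969/199430 (J = -4 - 79502/(-398860) = -4 - 79502*(-1/398860) = -4 + 39751/199430 = -757969/199430 ≈ -3.8007)
J - O(370, -163) = -757969/199430 - (18 - 638*(-163)*370) = -757969/199430 - (18 + 38477780) = -757969/199430 - 1*38477798 = -757969/199430 - 38477798 = -7673628013109/199430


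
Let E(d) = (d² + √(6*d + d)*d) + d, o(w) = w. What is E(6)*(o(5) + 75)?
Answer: 3360 + 480*√42 ≈ 6470.8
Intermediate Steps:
E(d) = d + d² + √7*d^(3/2) (E(d) = (d² + √(7*d)*d) + d = (d² + (√7*√d)*d) + d = (d² + √7*d^(3/2)) + d = d + d² + √7*d^(3/2))
E(6)*(o(5) + 75) = (6 + 6² + √7*6^(3/2))*(5 + 75) = (6 + 36 + √7*(6*√6))*80 = (6 + 36 + 6*√42)*80 = (42 + 6*√42)*80 = 3360 + 480*√42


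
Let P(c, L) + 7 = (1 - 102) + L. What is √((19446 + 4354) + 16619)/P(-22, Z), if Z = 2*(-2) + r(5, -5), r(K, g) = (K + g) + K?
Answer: -9*√499/107 ≈ -1.8789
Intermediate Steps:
r(K, g) = g + 2*K
Z = 1 (Z = 2*(-2) + (-5 + 2*5) = -4 + (-5 + 10) = -4 + 5 = 1)
P(c, L) = -108 + L (P(c, L) = -7 + ((1 - 102) + L) = -7 + (-101 + L) = -108 + L)
√((19446 + 4354) + 16619)/P(-22, Z) = √((19446 + 4354) + 16619)/(-108 + 1) = √(23800 + 16619)/(-107) = √40419*(-1/107) = (9*√499)*(-1/107) = -9*√499/107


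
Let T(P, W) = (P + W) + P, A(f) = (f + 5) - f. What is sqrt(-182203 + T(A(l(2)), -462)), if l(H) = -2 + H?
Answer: 9*I*sqrt(2255) ≈ 427.38*I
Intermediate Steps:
A(f) = 5 (A(f) = (5 + f) - f = 5)
T(P, W) = W + 2*P
sqrt(-182203 + T(A(l(2)), -462)) = sqrt(-182203 + (-462 + 2*5)) = sqrt(-182203 + (-462 + 10)) = sqrt(-182203 - 452) = sqrt(-182655) = 9*I*sqrt(2255)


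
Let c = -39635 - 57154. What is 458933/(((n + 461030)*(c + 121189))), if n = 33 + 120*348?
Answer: 458933/12268881200 ≈ 3.7406e-5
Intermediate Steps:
n = 41793 (n = 33 + 41760 = 41793)
c = -96789
458933/(((n + 461030)*(c + 121189))) = 458933/(((41793 + 461030)*(-96789 + 121189))) = 458933/((502823*24400)) = 458933/12268881200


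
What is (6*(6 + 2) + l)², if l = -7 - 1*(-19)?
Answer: 3600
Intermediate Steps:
l = 12 (l = -7 + 19 = 12)
(6*(6 + 2) + l)² = (6*(6 + 2) + 12)² = (6*8 + 12)² = (48 + 12)² = 60² = 3600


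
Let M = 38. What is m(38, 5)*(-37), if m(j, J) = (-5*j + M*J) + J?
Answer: -185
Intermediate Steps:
m(j, J) = -5*j + 39*J (m(j, J) = (-5*j + 38*J) + J = -5*j + 39*J)
m(38, 5)*(-37) = (-5*38 + 39*5)*(-37) = (-190 + 195)*(-37) = 5*(-37) = -185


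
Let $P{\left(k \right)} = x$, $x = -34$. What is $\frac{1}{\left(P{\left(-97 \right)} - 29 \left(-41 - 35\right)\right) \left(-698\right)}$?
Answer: $- \frac{1}{1514660} \approx -6.6021 \cdot 10^{-7}$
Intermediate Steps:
$P{\left(k \right)} = -34$
$\frac{1}{\left(P{\left(-97 \right)} - 29 \left(-41 - 35\right)\right) \left(-698\right)} = \frac{1}{\left(-34 - 29 \left(-41 - 35\right)\right) \left(-698\right)} = \frac{1}{-34 - -2204} \left(- \frac{1}{698}\right) = \frac{1}{-34 + 2204} \left(- \frac{1}{698}\right) = \frac{1}{2170} \left(- \frac{1}{698}\right) = - \frac{1}{1514660}$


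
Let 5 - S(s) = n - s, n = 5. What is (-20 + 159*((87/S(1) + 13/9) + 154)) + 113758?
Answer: 456860/3 ≈ 1.5229e+5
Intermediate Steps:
S(s) = s (S(s) = 5 - (5 - s) = 5 + (-5 + s) = s)
(-20 + 159*((87/S(1) + 13/9) + 154)) + 113758 = (-20 + 159*((87/1 + 13/9) + 154)) + 113758 = (-20 + 159*((87*1 + 13*(⅑)) + 154)) + 113758 = (-20 + 159*((87 + 13/9) + 154)) + 113758 = (-20 + 159*(796/9 + 154)) + 113758 = (-20 + 159*(2182/9)) + 113758 = (-20 + 115646/3) + 113758 = 115586/3 + 113758 = 456860/3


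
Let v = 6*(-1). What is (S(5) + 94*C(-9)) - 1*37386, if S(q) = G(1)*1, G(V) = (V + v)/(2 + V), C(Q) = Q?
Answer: -114701/3 ≈ -38234.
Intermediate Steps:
v = -6
G(V) = (-6 + V)/(2 + V) (G(V) = (V - 6)/(2 + V) = (-6 + V)/(2 + V))
S(q) = -5/3 (S(q) = ((-6 + 1)/(2 + 1))*1 = (-5/3)*1 = ((⅓)*(-5))*1 = -5/3*1 = -5/3)
(S(5) + 94*C(-9)) - 1*37386 = (-5/3 + 94*(-9)) - 1*37386 = (-5/3 - 846) - 37386 = -2543/3 - 37386 = -114701/3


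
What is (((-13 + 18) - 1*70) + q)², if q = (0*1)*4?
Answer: 4225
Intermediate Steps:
q = 0 (q = 0*4 = 0)
(((-13 + 18) - 1*70) + q)² = (((-13 + 18) - 1*70) + 0)² = ((5 - 70) + 0)² = (-65 + 0)² = (-65)² = 4225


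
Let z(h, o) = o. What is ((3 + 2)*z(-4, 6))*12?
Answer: 360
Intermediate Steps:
((3 + 2)*z(-4, 6))*12 = ((3 + 2)*6)*12 = (5*6)*12 = 30*12 = 360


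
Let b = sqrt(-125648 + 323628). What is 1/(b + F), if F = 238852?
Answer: 59713/14262519981 - sqrt(49495)/28525039962 ≈ 4.1789e-6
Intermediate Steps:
b = 2*sqrt(49495) (b = sqrt(197980) = 2*sqrt(49495) ≈ 444.95)
1/(b + F) = 1/(2*sqrt(49495) + 238852) = 1/(238852 + 2*sqrt(49495))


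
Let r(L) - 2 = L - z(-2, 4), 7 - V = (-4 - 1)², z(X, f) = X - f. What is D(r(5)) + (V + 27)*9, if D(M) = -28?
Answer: 53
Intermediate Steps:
V = -18 (V = 7 - (-4 - 1)² = 7 - 1*(-5)² = 7 - 1*25 = 7 - 25 = -18)
r(L) = 8 + L (r(L) = 2 + (L - (-2 - 1*4)) = 2 + (L - (-2 - 4)) = 2 + (L - 1*(-6)) = 2 + (L + 6) = 2 + (6 + L) = 8 + L)
D(r(5)) + (V + 27)*9 = -28 + (-18 + 27)*9 = -28 + 9*9 = -28 + 81 = 53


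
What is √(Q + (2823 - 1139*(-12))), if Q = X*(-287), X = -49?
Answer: √30554 ≈ 174.80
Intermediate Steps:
Q = 14063 (Q = -49*(-287) = 14063)
√(Q + (2823 - 1139*(-12))) = √(14063 + (2823 - 1139*(-12))) = √(14063 + (2823 + 13668)) = √(14063 + 16491) = √30554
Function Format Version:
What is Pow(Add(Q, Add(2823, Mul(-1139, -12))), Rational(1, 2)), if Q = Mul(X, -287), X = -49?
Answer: Pow(30554, Rational(1, 2)) ≈ 174.80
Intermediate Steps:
Q = 14063 (Q = Mul(-49, -287) = 14063)
Pow(Add(Q, Add(2823, Mul(-1139, -12))), Rational(1, 2)) = Pow(Add(14063, Add(2823, Mul(-1139, -12))), Rational(1, 2)) = Pow(Add(14063, Add(2823, 13668)), Rational(1, 2)) = Pow(Add(14063, 16491), Rational(1, 2)) = Pow(30554, Rational(1, 2))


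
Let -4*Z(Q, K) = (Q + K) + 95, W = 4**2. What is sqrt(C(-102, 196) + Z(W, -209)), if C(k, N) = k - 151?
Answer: I*sqrt(914)/2 ≈ 15.116*I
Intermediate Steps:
W = 16
Z(Q, K) = -95/4 - K/4 - Q/4 (Z(Q, K) = -((Q + K) + 95)/4 = -((K + Q) + 95)/4 = -(95 + K + Q)/4 = -95/4 - K/4 - Q/4)
C(k, N) = -151 + k
sqrt(C(-102, 196) + Z(W, -209)) = sqrt((-151 - 102) + (-95/4 - 1/4*(-209) - 1/4*16)) = sqrt(-253 + (-95/4 + 209/4 - 4)) = sqrt(-253 + 49/2) = sqrt(-457/2) = I*sqrt(914)/2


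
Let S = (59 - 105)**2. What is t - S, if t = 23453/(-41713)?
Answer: -88288161/41713 ≈ -2116.6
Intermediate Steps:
t = -23453/41713 (t = 23453*(-1/41713) = -23453/41713 ≈ -0.56225)
S = 2116 (S = (-46)**2 = 2116)
t - S = -23453/41713 - 1*2116 = -23453/41713 - 2116 = -88288161/41713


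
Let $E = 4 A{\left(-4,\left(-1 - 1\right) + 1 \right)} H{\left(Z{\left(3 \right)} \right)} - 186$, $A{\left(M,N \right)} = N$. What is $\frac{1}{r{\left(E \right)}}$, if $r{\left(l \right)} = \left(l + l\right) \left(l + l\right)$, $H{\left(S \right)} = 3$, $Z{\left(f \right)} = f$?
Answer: $\frac{1}{156816} \approx 6.3769 \cdot 10^{-6}$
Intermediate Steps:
$E = -198$ ($E = 4 \left(\left(-1 - 1\right) + 1\right) 3 - 186 = 4 \left(-2 + 1\right) 3 - 186 = 4 \left(-1\right) 3 - 186 = \left(-4\right) 3 - 186 = -12 - 186 = -198$)
$r{\left(l \right)} = 4 l^{2}$ ($r{\left(l \right)} = 2 l 2 l = 4 l^{2}$)
$\frac{1}{r{\left(E \right)}} = \frac{1}{4 \left(-198\right)^{2}} = \frac{1}{4 \cdot 39204} = \frac{1}{156816}$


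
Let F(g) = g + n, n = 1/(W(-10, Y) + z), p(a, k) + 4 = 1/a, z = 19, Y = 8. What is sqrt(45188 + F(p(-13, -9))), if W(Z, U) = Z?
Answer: 2*sqrt(17181229)/39 ≈ 212.57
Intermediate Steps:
p(a, k) = -4 + 1/a
n = 1/9 (n = 1/(-10 + 19) = 1/9 ≈ 0.11111)
F(g) = 1/9 + g (F(g) = g + 1/9 = 1/9 + g)
sqrt(45188 + F(p(-13, -9))) = sqrt(45188 + (1/9 + (-4 + 1/(-13)))) = sqrt(45188 + (1/9 + (-4 - 1/13))) = sqrt(45188 + (1/9 - 53/13)) = sqrt(45188 - 464/117) = sqrt(5286532/117) = 2*sqrt(17181229)/39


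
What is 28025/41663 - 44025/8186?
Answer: -1604800925/341053318 ≈ -4.7054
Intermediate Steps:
28025/41663 - 44025/8186 = -1604800925/341053318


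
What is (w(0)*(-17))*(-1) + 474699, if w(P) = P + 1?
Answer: 474716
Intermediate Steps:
w(P) = 1 + P
(w(0)*(-17))*(-1) + 474699 = ((1 + 0)*(-17))*(-1) + 474699 = (1*(-17))*(-1) + 474699 = -17*(-1) + 474699 = 17 + 474699 = 474716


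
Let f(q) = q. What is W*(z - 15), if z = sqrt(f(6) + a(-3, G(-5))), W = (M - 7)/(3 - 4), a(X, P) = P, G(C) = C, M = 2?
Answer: -70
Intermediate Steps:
W = 5 (W = (2 - 7)/(3 - 4) = -5/(-1) = -5*(-1) = 5)
z = 1 (z = sqrt(6 - 5) = sqrt(1) = 1)
W*(z - 15) = 5*(1 - 15) = 5*(-14) = -70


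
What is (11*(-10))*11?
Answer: -1210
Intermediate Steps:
(11*(-10))*11 = -110*11 = -1210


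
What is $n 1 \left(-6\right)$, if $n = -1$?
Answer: $6$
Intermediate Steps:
$n 1 \left(-6\right) = \left(-1\right) 1 \left(-6\right) = \left(-1\right) \left(-6\right) = 6$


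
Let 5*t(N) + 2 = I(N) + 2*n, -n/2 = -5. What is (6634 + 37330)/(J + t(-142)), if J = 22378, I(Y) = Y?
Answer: 3790/1927 ≈ 1.9668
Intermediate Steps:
n = 10 (n = -2*(-5) = 10)
t(N) = 18/5 + N/5 (t(N) = -2/5 + (N + 2*10)/5 = -2/5 + (N + 20)/5 = -2/5 + (20 + N)/5 = -2/5 + (4 + N/5) = 18/5 + N/5)
(6634 + 37330)/(J + t(-142)) = (6634 + 37330)/(22378 + (18/5 + (1/5)*(-142))) = 43964/(22378 + (18/5 - 142/5)) = 43964/(22378 - 124/5) = 43964/(111766/5) = 43964*(5/111766) = 3790/1927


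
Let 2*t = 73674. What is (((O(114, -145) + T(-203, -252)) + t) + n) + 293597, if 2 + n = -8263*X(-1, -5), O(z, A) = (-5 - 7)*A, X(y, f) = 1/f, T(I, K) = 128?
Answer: 1669763/5 ≈ 3.3395e+5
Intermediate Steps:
t = 36837 (t = (½)*73674 = 36837)
O(z, A) = -12*A
n = 8253/5 (n = -2 - 8263/(-5) = -2 - 8263*(-⅕) = -2 + 8263/5 = 8253/5 ≈ 1650.6)
(((O(114, -145) + T(-203, -252)) + t) + n) + 293597 = (((-12*(-145) + 128) + 36837) + 8253/5) + 293597 = (((1740 + 128) + 36837) + 8253/5) + 293597 = ((1868 + 36837) + 8253/5) + 293597 = (38705 + 8253/5) + 293597 = 201778/5 + 293597 = 1669763/5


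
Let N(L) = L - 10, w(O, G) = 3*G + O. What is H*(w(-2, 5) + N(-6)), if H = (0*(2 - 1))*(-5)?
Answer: 0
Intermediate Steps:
w(O, G) = O + 3*G
H = 0 (H = (0*1)*(-5) = 0*(-5) = 0)
N(L) = -10 + L
H*(w(-2, 5) + N(-6)) = 0*((-2 + 3*5) + (-10 - 6)) = 0*((-2 + 15) - 16) = 0*(13 - 16) = 0*(-3) = 0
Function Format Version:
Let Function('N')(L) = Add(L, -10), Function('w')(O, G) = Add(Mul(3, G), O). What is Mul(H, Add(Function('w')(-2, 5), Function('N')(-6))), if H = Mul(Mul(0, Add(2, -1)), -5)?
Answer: 0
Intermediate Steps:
Function('w')(O, G) = Add(O, Mul(3, G))
H = 0 (H = Mul(Mul(0, 1), -5) = Mul(0, -5) = 0)
Function('N')(L) = Add(-10, L)
Mul(H, Add(Function('w')(-2, 5), Function('N')(-6))) = Mul(0, Add(Add(-2, Mul(3, 5)), Add(-10, -6))) = Mul(0, Add(Add(-2, 15), -16)) = Mul(0, Add(13, -16)) = Mul(0, -3) = 0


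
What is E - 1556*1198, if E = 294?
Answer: -1863794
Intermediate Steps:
E - 1556*1198 = 294 - 1556*1198 = 294 - 1864088 = -1863794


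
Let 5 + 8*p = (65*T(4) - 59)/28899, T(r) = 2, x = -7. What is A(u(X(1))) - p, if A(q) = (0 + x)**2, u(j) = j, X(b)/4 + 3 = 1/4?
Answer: 1434104/28899 ≈ 49.625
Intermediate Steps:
X(b) = -11 (X(b) = -12 + 4/4 = -12 + 4*(1/4) = -12 + 1 = -11)
A(q) = 49 (A(q) = (0 - 7)**2 = (-7)**2 = 49)
p = -18053/28899 (p = -5/8 + ((65*2 - 59)/28899)/8 = -5/8 + ((130 - 59)*(1/28899))/8 = -5/8 + (71*(1/28899))/8 = -5/8 + (1/8)*(71/28899) = -5/8 + 71/231192 = -18053/28899 ≈ -0.62469)
A(u(X(1))) - p = 49 - 1*(-18053/28899) = 49 + 18053/28899 = 1434104/28899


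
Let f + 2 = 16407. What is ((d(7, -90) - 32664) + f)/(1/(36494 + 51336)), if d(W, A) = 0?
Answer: -1428027970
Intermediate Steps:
f = 16405 (f = -2 + 16407 = 16405)
((d(7, -90) - 32664) + f)/(1/(36494 + 51336)) = ((0 - 32664) + 16405)/(1/(36494 + 51336)) = (-32664 + 16405)/(1/87830) = -16259/1/87830 = -16259*87830 = -1428027970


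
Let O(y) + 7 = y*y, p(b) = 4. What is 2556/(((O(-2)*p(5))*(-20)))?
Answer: 213/20 ≈ 10.650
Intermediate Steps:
O(y) = -7 + y**2 (O(y) = -7 + y*y = -7 + y**2)
2556/(((O(-2)*p(5))*(-20))) = 2556/((((-7 + (-2)**2)*4)*(-20))) = 2556/((((-7 + 4)*4)*(-20))) = 2556/((-3*4*(-20))) = 2556/((-12*(-20))) = 2556/240 = 2556*(1/240) = 213/20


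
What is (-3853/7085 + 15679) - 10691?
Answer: 35336127/7085 ≈ 4987.5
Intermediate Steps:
(-3853/7085 + 15679) - 10691 = 111081862/7085 - 10691 = 35336127/7085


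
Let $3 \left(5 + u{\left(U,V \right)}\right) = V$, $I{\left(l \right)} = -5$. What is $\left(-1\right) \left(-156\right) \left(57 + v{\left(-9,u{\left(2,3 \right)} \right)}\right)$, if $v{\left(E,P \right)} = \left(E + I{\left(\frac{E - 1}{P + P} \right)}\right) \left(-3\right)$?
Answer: $15444$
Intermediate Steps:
$u{\left(U,V \right)} = -5 + \frac{V}{3}$
$v{\left(E,P \right)} = 15 - 3 E$ ($v{\left(E,P \right)} = \left(E - 5\right) \left(-3\right) = \left(-5 + E\right) \left(-3\right) = 15 - 3 E$)
$\left(-1\right) \left(-156\right) \left(57 + v{\left(-9,u{\left(2,3 \right)} \right)}\right) = \left(-1\right) \left(-156\right) \left(57 + \left(15 - -27\right)\right) = 156 \left(57 + \left(15 + 27\right)\right) = 156 \left(57 + 42\right) = 156 \cdot 99 = 15444$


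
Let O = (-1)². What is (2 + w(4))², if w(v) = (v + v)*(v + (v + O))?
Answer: 5476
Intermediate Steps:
O = 1
w(v) = 2*v*(1 + 2*v) (w(v) = (v + v)*(v + (v + 1)) = (2*v)*(v + (1 + v)) = (2*v)*(1 + 2*v) = 2*v*(1 + 2*v))
(2 + w(4))² = (2 + 2*4*(1 + 2*4))² = (2 + 2*4*(1 + 8))² = (2 + 2*4*9)² = (2 + 72)² = 74² = 5476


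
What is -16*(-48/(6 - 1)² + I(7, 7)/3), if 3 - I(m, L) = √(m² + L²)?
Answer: 368/25 + 112*√2/3 ≈ 67.517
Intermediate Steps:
I(m, L) = 3 - √(L² + m²) (I(m, L) = 3 - √(m² + L²) = 3 - √(L² + m²))
-16*(-48/(6 - 1)² + I(7, 7)/3) = -16*(-48/(6 - 1)² + (3 - √(7² + 7²))/3) = -16*(-48/(5²) + (3 - √(49 + 49))*(⅓)) = -16*(-48/25 + (3 - √98)*(⅓)) = -16*(-48*1/25 + (3 - 7*√2)*(⅓)) = -16*(-48/25 + (3 - 7*√2)*(⅓)) = -16*(-48/25 + (1 - 7*√2/3)) = -16*(-23/25 - 7*√2/3) = 368/25 + 112*√2/3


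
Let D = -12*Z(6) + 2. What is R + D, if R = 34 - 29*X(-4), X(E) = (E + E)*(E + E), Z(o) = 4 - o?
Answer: -1796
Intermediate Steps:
D = 26 (D = -12*(4 - 1*6) + 2 = -12*(4 - 6) + 2 = -12*(-2) + 2 = 24 + 2 = 26)
X(E) = 4*E² (X(E) = (2*E)*(2*E) = 4*E²)
R = -1822 (R = 34 - 116*(-4)² = 34 - 116*16 = 34 - 29*64 = 34 - 1856 = -1822)
R + D = -1822 + 26 = -1796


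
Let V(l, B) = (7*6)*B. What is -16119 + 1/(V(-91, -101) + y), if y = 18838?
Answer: -235272923/14596 ≈ -16119.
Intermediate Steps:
V(l, B) = 42*B
-16119 + 1/(V(-91, -101) + y) = -16119 + 1/(42*(-101) + 18838) = -16119 + 1/(-4242 + 18838) = -16119 + 1/14596 = -235272923/14596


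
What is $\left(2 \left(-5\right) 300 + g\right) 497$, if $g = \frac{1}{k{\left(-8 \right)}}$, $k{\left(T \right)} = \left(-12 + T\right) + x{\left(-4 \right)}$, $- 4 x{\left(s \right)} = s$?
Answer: $- \frac{28329497}{19} \approx -1.491 \cdot 10^{6}$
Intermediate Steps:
$x{\left(s \right)} = - \frac{s}{4}$
$k{\left(T \right)} = -11 + T$ ($k{\left(T \right)} = \left(-12 + T\right) - -1 = \left(-12 + T\right) + 1 = -11 + T$)
$g = - \frac{1}{19}$ ($g = \frac{1}{-11 - 8} = \frac{1}{-19} = - \frac{1}{19} \approx -0.052632$)
$\left(2 \left(-5\right) 300 + g\right) 497 = \left(2 \left(-5\right) 300 - \frac{1}{19}\right) 497 = \left(\left(-10\right) 300 - \frac{1}{19}\right) 497 = \left(-3000 - \frac{1}{19}\right) 497 = \left(- \frac{57001}{19}\right) 497 = - \frac{28329497}{19}$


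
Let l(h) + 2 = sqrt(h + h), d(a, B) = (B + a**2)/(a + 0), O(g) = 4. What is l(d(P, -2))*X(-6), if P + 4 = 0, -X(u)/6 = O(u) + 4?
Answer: 96 - 48*I*sqrt(7) ≈ 96.0 - 127.0*I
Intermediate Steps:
X(u) = -48 (X(u) = -6*(4 + 4) = -6*8 = -48)
P = -4 (P = -4 + 0 = -4)
d(a, B) = (B + a**2)/a
l(h) = -2 + sqrt(2)*sqrt(h) (l(h) = -2 + sqrt(h + h) = -2 + sqrt(2*h) = -2 + sqrt(2)*sqrt(h))
l(d(P, -2))*X(-6) = (-2 + sqrt(2)*sqrt(-4 - 2/(-4)))*(-48) = (-2 + sqrt(2)*sqrt(-4 - 2*(-1/4)))*(-48) = (-2 + sqrt(2)*sqrt(-4 + 1/2))*(-48) = (-2 + sqrt(2)*sqrt(-7/2))*(-48) = (-2 + sqrt(2)*(I*sqrt(14)/2))*(-48) = (-2 + I*sqrt(7))*(-48) = 96 - 48*I*sqrt(7)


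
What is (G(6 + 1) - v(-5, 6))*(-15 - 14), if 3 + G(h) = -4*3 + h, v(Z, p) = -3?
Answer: 145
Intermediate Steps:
G(h) = -15 + h (G(h) = -3 + (-4*3 + h) = -3 + (-12 + h) = -15 + h)
(G(6 + 1) - v(-5, 6))*(-15 - 14) = ((-15 + (6 + 1)) - 1*(-3))*(-15 - 14) = ((-15 + 7) + 3)*(-29) = (-8 + 3)*(-29) = -5*(-29) = 145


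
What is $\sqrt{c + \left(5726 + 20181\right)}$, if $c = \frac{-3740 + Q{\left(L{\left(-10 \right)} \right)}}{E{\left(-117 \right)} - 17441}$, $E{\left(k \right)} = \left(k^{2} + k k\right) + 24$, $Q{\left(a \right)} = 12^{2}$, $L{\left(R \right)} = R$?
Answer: $\frac{\sqrt{2570496124791}}{9961} \approx 160.96$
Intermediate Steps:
$Q{\left(a \right)} = 144$
$E{\left(k \right)} = 24 + 2 k^{2}$ ($E{\left(k \right)} = \left(k^{2} + k^{2}\right) + 24 = 2 k^{2} + 24 = 24 + 2 k^{2}$)
$c = - \frac{3596}{9961}$ ($c = \frac{-3740 + 144}{\left(24 + 2 \left(-117\right)^{2}\right) - 17441} = - \frac{3596}{\left(24 + 2 \cdot 13689\right) - 17441} = - \frac{3596}{\left(24 + 27378\right) - 17441} = - \frac{3596}{27402 - 17441} = - \frac{3596}{9961} \approx -0.36101$)
$\sqrt{c + \left(5726 + 20181\right)} = \sqrt{- \frac{3596}{9961} + \left(5726 + 20181\right)} = \sqrt{- \frac{3596}{9961} + 25907} = \sqrt{\frac{258056031}{9961}} = \frac{\sqrt{2570496124791}}{9961}$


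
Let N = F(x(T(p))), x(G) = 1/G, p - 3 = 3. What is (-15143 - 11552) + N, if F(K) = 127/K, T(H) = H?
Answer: -25933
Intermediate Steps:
p = 6 (p = 3 + 3 = 6)
N = 762 (N = 127/(1/6) = 127*6 = 762)
(-15143 - 11552) + N = (-15143 - 11552) + 762 = -26695 + 762 = -25933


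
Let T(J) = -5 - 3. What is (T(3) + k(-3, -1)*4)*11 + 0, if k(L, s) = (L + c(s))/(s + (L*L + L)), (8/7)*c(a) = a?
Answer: -1221/10 ≈ -122.10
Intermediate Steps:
T(J) = -8
c(a) = 7*a/8
k(L, s) = (L + 7*s/8)/(L + s + L²) (k(L, s) = (L + 7*s/8)/(s + (L*L + L)) = (L + 7*s/8)/(s + (L² + L)) = (L + 7*s/8)/(s + (L + L²)) = (L + 7*s/8)/(L + s + L²))
(T(3) + k(-3, -1)*4)*11 + 0 = (-8 + ((-3 + (7/8)*(-1))/(-3 - 1 + (-3)²))*4)*11 + 0 = (-8 + ((-3 - 7/8)/(-3 - 1 + 9))*4)*11 + 0 = (-8 + (-31/8/5)*4)*11 + 0 = (-8 + ((⅕)*(-31/8))*4)*11 + 0 = (-8 - 31/40*4)*11 + 0 = (-8 - 31/10)*11 + 0 = -111/10*11 + 0 = -1221/10 + 0 = -1221/10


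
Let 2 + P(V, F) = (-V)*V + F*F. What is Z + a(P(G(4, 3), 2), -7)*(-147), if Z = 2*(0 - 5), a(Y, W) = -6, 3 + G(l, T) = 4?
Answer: 872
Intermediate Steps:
G(l, T) = 1 (G(l, T) = -3 + 4 = 1)
P(V, F) = -2 + F² - V² (P(V, F) = -2 + ((-V)*V + F*F) = -2 + (-V² + F²) = -2 + (F² - V²) = -2 + F² - V²)
Z = -10 (Z = 2*(-5) = -10)
Z + a(P(G(4, 3), 2), -7)*(-147) = -10 - 6*(-147) = -10 + 882 = 872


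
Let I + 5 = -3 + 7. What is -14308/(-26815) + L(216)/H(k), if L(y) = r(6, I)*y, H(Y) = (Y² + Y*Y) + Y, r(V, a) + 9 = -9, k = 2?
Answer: -10411364/26815 ≈ -388.27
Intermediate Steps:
I = -1 (I = -5 + (-3 + 7) = -5 + 4 = -1)
r(V, a) = -18 (r(V, a) = -9 - 9 = -18)
H(Y) = Y + 2*Y² (H(Y) = (Y² + Y²) + Y = 2*Y² + Y = Y + 2*Y²)
L(y) = -18*y
-14308/(-26815) + L(216)/H(k) = -14308/(-26815) + (-18*216)/((2*(1 + 2*2))) = -14308*(-1/26815) - 3888*1/(2*(1 + 4)) = 14308/26815 - 3888/(2*5) = 14308/26815 - 3888/10 = 14308/26815 - 3888*⅒ = 14308/26815 - 1944/5 = -10411364/26815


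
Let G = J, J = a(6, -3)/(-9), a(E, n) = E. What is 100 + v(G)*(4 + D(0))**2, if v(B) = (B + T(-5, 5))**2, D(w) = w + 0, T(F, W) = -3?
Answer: 2836/9 ≈ 315.11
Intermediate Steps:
D(w) = w
J = -2/3 (J = 6/(-9) = 6*(-1/9) = -2/3 ≈ -0.66667)
G = -2/3 ≈ -0.66667
v(B) = (-3 + B)**2 (v(B) = (B - 3)**2 = (-3 + B)**2)
100 + v(G)*(4 + D(0))**2 = 100 + (-3 - 2/3)**2*(4 + 0)**2 = 100 + (-11/3)**2*4**2 = 100 + (121/9)*16 = 100 + 1936/9 = 2836/9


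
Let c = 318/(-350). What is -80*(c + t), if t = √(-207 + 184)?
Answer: 2544/35 - 80*I*√23 ≈ 72.686 - 383.67*I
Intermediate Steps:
c = -159/175 (c = 318*(-1/350) = -159/175 ≈ -0.90857)
t = I*√23 (t = √(-23) = I*√23 ≈ 4.7958*I)
-80*(c + t) = -80*(-159/175 + I*√23) = 2544/35 - 80*I*√23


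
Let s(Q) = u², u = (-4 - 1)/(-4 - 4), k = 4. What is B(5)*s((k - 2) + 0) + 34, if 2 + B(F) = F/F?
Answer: 2151/64 ≈ 33.609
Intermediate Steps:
B(F) = -1 (B(F) = -2 + F/F = -2 + 1 = -1)
u = 5/8 (u = -5/(-8) = -5*(-⅛) = 5/8 ≈ 0.62500)
s(Q) = 25/64 (s(Q) = (5/8)² = 25/64)
B(5)*s((k - 2) + 0) + 34 = -1*25/64 + 34 = -25/64 + 34 = 2151/64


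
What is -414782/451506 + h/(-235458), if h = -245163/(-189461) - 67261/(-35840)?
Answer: -110529013531269551731/120313276070136145920 ≈ -0.91868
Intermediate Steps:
h = 21529978241/6790282240 (h = -245163*(-1/189461) - 67261*(-1/35840) = 245163/189461 + 67261/35840 = 21529978241/6790282240 ≈ 3.1707)
-414782/451506 + h/(-235458) = -414782/451506 + (21529978241/6790282240)/(-235458) = -414782*1/451506 + (21529978241/6790282240)*(-1/235458) = -207391/225753 - 21529978241/1598826275665920 = -110529013531269551731/120313276070136145920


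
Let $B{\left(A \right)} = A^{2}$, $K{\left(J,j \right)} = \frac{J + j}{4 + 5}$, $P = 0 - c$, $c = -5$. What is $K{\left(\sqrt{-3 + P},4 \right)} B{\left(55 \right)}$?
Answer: $\frac{12100}{9} + \frac{3025 \sqrt{2}}{9} \approx 1819.8$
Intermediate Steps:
$P = 5$ ($P = 0 - -5 = 0 + 5 = 5$)
$K{\left(J,j \right)} = \frac{J}{9} + \frac{j}{9}$ ($K{\left(J,j \right)} = \frac{J + j}{9} = \left(J + j\right) \frac{1}{9} = \frac{J}{9} + \frac{j}{9}$)
$K{\left(\sqrt{-3 + P},4 \right)} B{\left(55 \right)} = \left(\frac{\sqrt{-3 + 5}}{9} + \frac{1}{9} \cdot 4\right) 55^{2} = \left(\frac{\sqrt{2}}{9} + \frac{4}{9}\right) 3025 = \left(\frac{4}{9} + \frac{\sqrt{2}}{9}\right) 3025 = \frac{12100}{9} + \frac{3025 \sqrt{2}}{9}$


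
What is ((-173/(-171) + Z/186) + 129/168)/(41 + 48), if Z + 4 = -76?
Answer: 400591/26420184 ≈ 0.015162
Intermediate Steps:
Z = -80 (Z = -4 - 76 = -80)
((-173/(-171) + Z/186) + 129/168)/(41 + 48) = ((-173/(-171) - 80/186) + 129/168)/(41 + 48) = ((-173*(-1/171) - 80*1/186) + 129*(1/168))/89 = ((173/171 - 40/93) + 43/56)*(1/89) = (3083/5301 + 43/56)*(1/89) = (400591/296856)*(1/89) = 400591/26420184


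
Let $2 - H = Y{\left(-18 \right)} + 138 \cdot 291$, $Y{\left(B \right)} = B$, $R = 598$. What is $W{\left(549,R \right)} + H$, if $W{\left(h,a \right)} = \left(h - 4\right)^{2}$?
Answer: $256887$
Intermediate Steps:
$W{\left(h,a \right)} = \left(-4 + h\right)^{2}$
$H = -40138$ ($H = 2 - \left(-18 + 138 \cdot 291\right) = 2 - \left(-18 + 40158\right) = 2 - 40140 = -40138$)
$W{\left(549,R \right)} + H = \left(-4 + 549\right)^{2} - 40138 = 545^{2} - 40138 = 297025 - 40138 = 256887$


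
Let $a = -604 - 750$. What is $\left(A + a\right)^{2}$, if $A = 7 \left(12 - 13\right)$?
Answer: $1852321$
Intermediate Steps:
$a = -1354$ ($a = -604 - 750 = -1354$)
$A = -7$ ($A = 7 \left(-1\right) = -7$)
$\left(A + a\right)^{2} = \left(-7 - 1354\right)^{2} = \left(-1361\right)^{2} = 1852321$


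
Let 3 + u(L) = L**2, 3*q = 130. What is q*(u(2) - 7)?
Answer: -260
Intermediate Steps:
q = 130/3 (q = (1/3)*130 = 130/3 ≈ 43.333)
u(L) = -3 + L**2
q*(u(2) - 7) = 130*((-3 + 2**2) - 7)/3 = 130*((-3 + 4) - 7)/3 = 130*(1 - 7)/3 = (130/3)*(-6) = -260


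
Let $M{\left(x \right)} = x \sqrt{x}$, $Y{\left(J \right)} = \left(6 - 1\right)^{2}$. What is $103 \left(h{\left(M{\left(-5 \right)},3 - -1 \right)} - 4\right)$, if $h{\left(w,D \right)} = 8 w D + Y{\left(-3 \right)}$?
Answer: $2163 - 16480 i \sqrt{5} \approx 2163.0 - 36850.0 i$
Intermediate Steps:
$Y{\left(J \right)} = 25$ ($Y{\left(J \right)} = 5^{2} = 25$)
$M{\left(x \right)} = x^{\frac{3}{2}}$
$h{\left(w,D \right)} = 25 + 8 D w$ ($h{\left(w,D \right)} = 8 w D + 25 = 8 D w + 25 = 25 + 8 D w$)
$103 \left(h{\left(M{\left(-5 \right)},3 - -1 \right)} - 4\right) = 103 \left(\left(25 + 8 \left(3 - -1\right) \left(-5\right)^{\frac{3}{2}}\right) - 4\right) = 103 \left(\left(25 + 8 \left(3 + 1\right) \left(- 5 i \sqrt{5}\right)\right) - 4\right) = 103 \left(\left(25 + 8 \cdot 4 \left(- 5 i \sqrt{5}\right)\right) - 4\right) = 103 \left(\left(25 - 160 i \sqrt{5}\right) - 4\right) = 103 \left(21 - 160 i \sqrt{5}\right) = 2163 - 16480 i \sqrt{5}$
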